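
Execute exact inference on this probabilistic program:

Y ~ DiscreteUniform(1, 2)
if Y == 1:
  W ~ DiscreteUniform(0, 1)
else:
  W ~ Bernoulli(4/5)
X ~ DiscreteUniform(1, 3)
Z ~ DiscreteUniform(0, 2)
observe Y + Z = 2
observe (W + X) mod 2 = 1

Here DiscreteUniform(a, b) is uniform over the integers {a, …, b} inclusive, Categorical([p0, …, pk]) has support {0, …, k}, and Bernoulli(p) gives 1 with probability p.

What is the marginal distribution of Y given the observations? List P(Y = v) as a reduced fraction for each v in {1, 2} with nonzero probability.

Enumerate traces; 6 have nonzero weight after conditioning:
  (Y=1, W=0, X=1, Z=1) weight 1/36
  (Y=1, W=0, X=3, Z=1) weight 1/36
  (Y=1, W=1, X=2, Z=1) weight 1/36
  (Y=2, W=0, X=1, Z=0) weight 1/90
  (Y=2, W=0, X=3, Z=0) weight 1/90
  (Y=2, W=1, X=2, Z=0) weight 2/45
Group by Y:
  weight(Y=1) = 1/12
  weight(Y=2) = 1/15
Total weight = 1/12 + 1/15 = 3/20
P(Y=1 | obs) = 1/12 / 3/20 = 5/9
P(Y=2 | obs) = 1/15 / 3/20 = 4/9

P(Y=1) = 5/9, P(Y=2) = 4/9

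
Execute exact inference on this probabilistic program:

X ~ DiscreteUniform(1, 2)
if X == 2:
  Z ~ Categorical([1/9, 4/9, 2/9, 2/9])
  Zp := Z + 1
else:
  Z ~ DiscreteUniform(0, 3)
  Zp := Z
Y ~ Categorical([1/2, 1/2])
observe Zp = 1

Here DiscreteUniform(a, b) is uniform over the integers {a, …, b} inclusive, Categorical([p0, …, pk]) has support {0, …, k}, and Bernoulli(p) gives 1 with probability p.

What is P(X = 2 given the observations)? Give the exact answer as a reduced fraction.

Enumerate traces; 4 have nonzero weight after conditioning:
  (X=1, Z=1, Y=0) weight 1/16
  (X=1, Z=1, Y=1) weight 1/16
  (X=2, Z=0, Y=0) weight 1/36
  (X=2, Z=0, Y=1) weight 1/36
Group by X:
  weight(X=1) = 1/8
  weight(X=2) = 1/18
Total weight = 1/8 + 1/18 = 13/72
P(X=1 | obs) = 1/8 / 13/72 = 9/13
P(X=2 | obs) = 1/18 / 13/72 = 4/13

P(X = 2 | obs) = 4/13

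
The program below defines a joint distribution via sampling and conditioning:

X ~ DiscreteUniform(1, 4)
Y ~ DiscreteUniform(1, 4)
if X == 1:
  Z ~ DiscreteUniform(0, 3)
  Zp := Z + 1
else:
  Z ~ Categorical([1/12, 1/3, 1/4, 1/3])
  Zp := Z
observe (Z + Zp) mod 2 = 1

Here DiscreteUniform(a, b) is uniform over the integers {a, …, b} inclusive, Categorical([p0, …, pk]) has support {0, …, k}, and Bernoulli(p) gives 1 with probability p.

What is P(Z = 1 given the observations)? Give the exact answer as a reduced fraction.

Enumerate traces; 16 have nonzero weight after conditioning:
  (X=1, Y=1, Z=0) weight 1/64
  (X=1, Y=1, Z=1) weight 1/64
  (X=1, Y=1, Z=2) weight 1/64
  (X=1, Y=1, Z=3) weight 1/64
  (X=1, Y=2, Z=0) weight 1/64
  (X=1, Y=2, Z=1) weight 1/64
  (X=1, Y=2, Z=2) weight 1/64
  (X=1, Y=2, Z=3) weight 1/64
  … 8 more
Group by Z:
  weight(Z=0) = 1/16
  weight(Z=1) = 1/16
  weight(Z=2) = 1/16
  weight(Z=3) = 1/16
Total weight = 1/16 + 1/16 + 1/16 + 1/16 = 1/4
P(Z=0 | obs) = 1/16 / 1/4 = 1/4
P(Z=1 | obs) = 1/16 / 1/4 = 1/4
P(Z=2 | obs) = 1/16 / 1/4 = 1/4
P(Z=3 | obs) = 1/16 / 1/4 = 1/4

P(Z = 1 | obs) = 1/4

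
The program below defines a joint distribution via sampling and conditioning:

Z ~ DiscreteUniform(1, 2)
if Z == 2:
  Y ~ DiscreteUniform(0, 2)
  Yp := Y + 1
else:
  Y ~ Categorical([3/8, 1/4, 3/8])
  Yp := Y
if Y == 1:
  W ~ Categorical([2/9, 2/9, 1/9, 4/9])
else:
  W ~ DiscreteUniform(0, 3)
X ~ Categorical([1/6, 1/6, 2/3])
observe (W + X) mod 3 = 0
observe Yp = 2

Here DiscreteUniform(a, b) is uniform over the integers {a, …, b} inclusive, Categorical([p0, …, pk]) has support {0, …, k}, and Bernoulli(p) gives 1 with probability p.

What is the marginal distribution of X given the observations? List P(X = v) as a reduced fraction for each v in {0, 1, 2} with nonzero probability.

Enumerate traces; 8 have nonzero weight after conditioning:
  (Z=1, Y=2, W=0, X=0) weight 1/128
  (Z=1, Y=2, W=1, X=2) weight 1/32
  (Z=1, Y=2, W=2, X=1) weight 1/128
  (Z=1, Y=2, W=3, X=0) weight 1/128
  (Z=2, Y=1, W=0, X=0) weight 1/162
  (Z=2, Y=1, W=1, X=2) weight 2/81
  (Z=2, Y=1, W=2, X=1) weight 1/324
  (Z=2, Y=1, W=3, X=0) weight 1/81
Group by X:
  weight(X=0) = 59/1728
  weight(X=1) = 113/10368
  weight(X=2) = 145/2592
Total weight = 59/1728 + 113/10368 + 145/2592 = 349/3456
P(X=0 | obs) = 59/1728 / 349/3456 = 118/349
P(X=1 | obs) = 113/10368 / 349/3456 = 113/1047
P(X=2 | obs) = 145/2592 / 349/3456 = 580/1047

P(X=0) = 118/349, P(X=1) = 113/1047, P(X=2) = 580/1047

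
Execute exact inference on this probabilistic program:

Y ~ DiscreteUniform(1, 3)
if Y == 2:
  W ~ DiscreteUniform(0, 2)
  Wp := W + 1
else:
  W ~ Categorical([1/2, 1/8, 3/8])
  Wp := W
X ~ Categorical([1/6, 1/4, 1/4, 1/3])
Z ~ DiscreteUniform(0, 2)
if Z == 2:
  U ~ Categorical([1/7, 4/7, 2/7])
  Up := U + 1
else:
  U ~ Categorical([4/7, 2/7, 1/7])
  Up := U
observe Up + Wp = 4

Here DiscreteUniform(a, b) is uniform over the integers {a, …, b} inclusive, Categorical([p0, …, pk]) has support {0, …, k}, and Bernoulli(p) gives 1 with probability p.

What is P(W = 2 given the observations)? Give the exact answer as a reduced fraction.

Enumerate traces; 60 have nonzero weight after conditioning:
  (Y=1, W=1, X=0, Z=2, U=2) weight 1/1512
  (Y=1, W=1, X=1, Z=2, U=2) weight 1/1008
  (Y=1, W=1, X=2, Z=2, U=2) weight 1/1008
  (Y=1, W=1, X=3, Z=2, U=2) weight 1/756
  (Y=1, W=2, X=0, Z=0, U=2) weight 1/1008
  (Y=1, W=2, X=0, Z=1, U=2) weight 1/1008
  (Y=1, W=2, X=0, Z=2, U=1) weight 1/252
  (Y=1, W=2, X=1, Z=0, U=2) weight 1/672
  (Y=2, W=0, X=0, Z=2, U=2) weight 1/567
  … 51 more
Group by W:
  weight(W=0) = 2/189
  weight(W=1) = 5/126
  weight(W=2) = 37/378
Total weight = 2/189 + 5/126 + 37/378 = 4/27
P(W=0 | obs) = 2/189 / 4/27 = 1/14
P(W=1 | obs) = 5/126 / 4/27 = 15/56
P(W=2 | obs) = 37/378 / 4/27 = 37/56

P(W = 2 | obs) = 37/56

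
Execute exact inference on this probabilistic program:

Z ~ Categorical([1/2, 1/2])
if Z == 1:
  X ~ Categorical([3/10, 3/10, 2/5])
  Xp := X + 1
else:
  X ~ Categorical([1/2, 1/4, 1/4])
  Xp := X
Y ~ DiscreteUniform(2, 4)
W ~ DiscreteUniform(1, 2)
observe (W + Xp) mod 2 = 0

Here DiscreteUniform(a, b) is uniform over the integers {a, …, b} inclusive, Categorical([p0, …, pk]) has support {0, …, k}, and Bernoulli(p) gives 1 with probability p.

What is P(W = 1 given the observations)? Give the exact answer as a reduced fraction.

Enumerate traces; 18 have nonzero weight after conditioning:
  (Z=0, X=0, Y=2, W=2) weight 1/24
  (Z=0, X=0, Y=3, W=2) weight 1/24
  (Z=0, X=0, Y=4, W=2) weight 1/24
  (Z=0, X=1, Y=2, W=1) weight 1/48
  (Z=0, X=1, Y=3, W=1) weight 1/48
  (Z=0, X=1, Y=4, W=1) weight 1/48
  (Z=0, X=2, Y=2, W=2) weight 1/48
  (Z=0, X=2, Y=3, W=2) weight 1/48
  … 10 more
Group by W:
  weight(W=1) = 19/80
  weight(W=2) = 21/80
Total weight = 19/80 + 21/80 = 1/2
P(W=1 | obs) = 19/80 / 1/2 = 19/40
P(W=2 | obs) = 21/80 / 1/2 = 21/40

P(W = 1 | obs) = 19/40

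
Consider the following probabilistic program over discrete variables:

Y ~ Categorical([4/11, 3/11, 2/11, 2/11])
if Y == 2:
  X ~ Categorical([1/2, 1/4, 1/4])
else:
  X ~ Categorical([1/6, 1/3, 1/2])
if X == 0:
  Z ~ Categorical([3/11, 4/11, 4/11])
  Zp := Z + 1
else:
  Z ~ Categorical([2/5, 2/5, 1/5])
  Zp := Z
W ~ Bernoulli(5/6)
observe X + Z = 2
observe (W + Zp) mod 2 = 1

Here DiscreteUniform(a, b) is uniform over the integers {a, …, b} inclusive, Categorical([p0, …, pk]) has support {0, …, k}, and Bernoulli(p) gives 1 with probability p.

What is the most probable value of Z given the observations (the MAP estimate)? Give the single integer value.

Enumerate traces; 12 have nonzero weight after conditioning:
  (Y=0, X=0, Z=2, W=0) weight 4/1089
  (Y=0, X=1, Z=1, W=0) weight 4/495
  (Y=0, X=2, Z=0, W=1) weight 2/33
  (Y=1, X=0, Z=2, W=0) weight 1/363
  (Y=1, X=1, Z=1, W=0) weight 1/165
  (Y=1, X=2, Z=0, W=1) weight 1/22
  (Y=2, X=0, Z=2, W=0) weight 2/363
  (Y=2, X=1, Z=1, W=0) weight 1/330
  … 4 more
Group by Z:
  weight(Z=0) = 5/33
  weight(Z=1) = 7/330
  weight(Z=2) = 5/363
Total weight = 5/33 + 7/330 + 5/363 = 677/3630
P(Z=0 | obs) = 5/33 / 677/3630 = 550/677
P(Z=1 | obs) = 7/330 / 677/3630 = 77/677
P(Z=2 | obs) = 5/363 / 677/3630 = 50/677
argmax = 0

argmax_v P(Z = v | obs) = 0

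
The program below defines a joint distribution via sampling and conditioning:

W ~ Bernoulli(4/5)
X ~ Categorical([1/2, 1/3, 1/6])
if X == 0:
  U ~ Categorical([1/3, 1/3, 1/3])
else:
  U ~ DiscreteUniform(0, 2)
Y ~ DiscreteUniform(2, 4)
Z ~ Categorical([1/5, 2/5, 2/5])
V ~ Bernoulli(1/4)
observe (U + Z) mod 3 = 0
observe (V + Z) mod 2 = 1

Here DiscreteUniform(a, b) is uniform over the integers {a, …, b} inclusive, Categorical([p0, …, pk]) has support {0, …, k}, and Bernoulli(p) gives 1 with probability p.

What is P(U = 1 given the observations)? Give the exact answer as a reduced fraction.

Enumerate traces; 54 have nonzero weight after conditioning:
  (W=0, X=0, U=0, Y=2, Z=0, V=1) weight 1/1800
  (W=0, X=0, U=0, Y=3, Z=0, V=1) weight 1/1800
  (W=0, X=0, U=0, Y=4, Z=0, V=1) weight 1/1800
  (W=0, X=0, U=1, Y=2, Z=2, V=1) weight 1/900
  (W=0, X=0, U=1, Y=3, Z=2, V=1) weight 1/900
  (W=0, X=0, U=1, Y=4, Z=2, V=1) weight 1/900
  (W=0, X=0, U=2, Y=2, Z=1, V=0) weight 1/300
  (W=0, X=0, U=2, Y=3, Z=1, V=0) weight 1/300
  … 46 more
Group by U:
  weight(U=0) = 1/60
  weight(U=1) = 1/30
  weight(U=2) = 1/10
Total weight = 1/60 + 1/30 + 1/10 = 3/20
P(U=0 | obs) = 1/60 / 3/20 = 1/9
P(U=1 | obs) = 1/30 / 3/20 = 2/9
P(U=2 | obs) = 1/10 / 3/20 = 2/3

P(U = 1 | obs) = 2/9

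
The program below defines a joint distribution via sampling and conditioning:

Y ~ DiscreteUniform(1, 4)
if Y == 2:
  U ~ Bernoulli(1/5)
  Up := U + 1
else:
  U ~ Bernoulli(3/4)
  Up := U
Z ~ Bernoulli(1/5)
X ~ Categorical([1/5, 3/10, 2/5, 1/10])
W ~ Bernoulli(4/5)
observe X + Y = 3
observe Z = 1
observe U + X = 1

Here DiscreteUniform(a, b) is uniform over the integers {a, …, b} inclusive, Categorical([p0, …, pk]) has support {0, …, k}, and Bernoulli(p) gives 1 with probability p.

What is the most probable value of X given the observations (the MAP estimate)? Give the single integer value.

argmax_v P(X = v | obs) = 1

Enumerate traces; 4 have nonzero weight after conditioning:
  (Y=2, U=0, Z=1, X=1, W=0) weight 3/1250
  (Y=2, U=0, Z=1, X=1, W=1) weight 6/625
  (Y=3, U=1, Z=1, X=0, W=0) weight 3/2000
  (Y=3, U=1, Z=1, X=0, W=1) weight 3/500
Group by X:
  weight(X=0) = 3/400
  weight(X=1) = 3/250
Total weight = 3/400 + 3/250 = 39/2000
P(X=0 | obs) = 3/400 / 39/2000 = 5/13
P(X=1 | obs) = 3/250 / 39/2000 = 8/13
argmax = 1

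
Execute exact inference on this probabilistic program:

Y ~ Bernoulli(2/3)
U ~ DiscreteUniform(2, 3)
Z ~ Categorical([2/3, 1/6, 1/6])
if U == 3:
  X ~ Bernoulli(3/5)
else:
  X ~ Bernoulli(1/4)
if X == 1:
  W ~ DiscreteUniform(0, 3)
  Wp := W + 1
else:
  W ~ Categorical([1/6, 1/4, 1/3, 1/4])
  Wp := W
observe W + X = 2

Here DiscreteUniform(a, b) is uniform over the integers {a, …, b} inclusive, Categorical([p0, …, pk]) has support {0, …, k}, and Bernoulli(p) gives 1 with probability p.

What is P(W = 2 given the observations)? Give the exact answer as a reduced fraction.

Enumerate traces; 24 have nonzero weight after conditioning:
  (Y=0, U=2, Z=0, X=0, W=2) weight 1/36
  (Y=0, U=2, Z=0, X=1, W=1) weight 1/144
  (Y=0, U=2, Z=1, X=0, W=2) weight 1/144
  (Y=0, U=2, Z=1, X=1, W=1) weight 1/576
  (Y=0, U=2, Z=2, X=0, W=2) weight 1/144
  (Y=0, U=2, Z=2, X=1, W=1) weight 1/576
  (Y=0, U=3, Z=0, X=0, W=2) weight 2/135
  (Y=0, U=3, Z=0, X=1, W=1) weight 1/60
  … 16 more
Group by W:
  weight(W=1) = 17/160
  weight(W=2) = 23/120
Total weight = 17/160 + 23/120 = 143/480
P(W=1 | obs) = 17/160 / 143/480 = 51/143
P(W=2 | obs) = 23/120 / 143/480 = 92/143

P(W = 2 | obs) = 92/143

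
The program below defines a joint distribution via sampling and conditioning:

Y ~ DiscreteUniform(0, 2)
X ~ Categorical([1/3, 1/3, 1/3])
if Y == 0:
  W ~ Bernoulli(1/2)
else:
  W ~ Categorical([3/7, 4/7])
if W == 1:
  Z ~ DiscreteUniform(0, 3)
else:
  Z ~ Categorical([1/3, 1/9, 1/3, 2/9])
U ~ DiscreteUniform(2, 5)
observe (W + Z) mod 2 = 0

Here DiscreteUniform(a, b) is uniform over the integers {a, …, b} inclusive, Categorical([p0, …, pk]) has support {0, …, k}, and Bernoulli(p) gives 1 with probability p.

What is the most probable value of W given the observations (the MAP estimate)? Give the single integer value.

argmax_v P(W = v | obs) = 0

Enumerate traces; 144 have nonzero weight after conditioning:
  (Y=0, X=0, W=0, Z=0, U=2) weight 1/216
  (Y=0, X=0, W=0, Z=0, U=3) weight 1/216
  (Y=0, X=0, W=0, Z=0, U=4) weight 1/216
  (Y=0, X=0, W=0, Z=0, U=5) weight 1/216
  (Y=0, X=0, W=0, Z=2, U=2) weight 1/216
  (Y=0, X=0, W=0, Z=2, U=3) weight 1/216
  (Y=0, X=0, W=0, Z=2, U=4) weight 1/216
  (Y=0, X=0, W=0, Z=2, U=5) weight 1/216
  (Y=0, X=0, W=1, Z=1, U=2) weight 1/288
  … 135 more
Group by W:
  weight(W=0) = 19/63
  weight(W=1) = 23/84
Total weight = 19/63 + 23/84 = 145/252
P(W=0 | obs) = 19/63 / 145/252 = 76/145
P(W=1 | obs) = 23/84 / 145/252 = 69/145
argmax = 0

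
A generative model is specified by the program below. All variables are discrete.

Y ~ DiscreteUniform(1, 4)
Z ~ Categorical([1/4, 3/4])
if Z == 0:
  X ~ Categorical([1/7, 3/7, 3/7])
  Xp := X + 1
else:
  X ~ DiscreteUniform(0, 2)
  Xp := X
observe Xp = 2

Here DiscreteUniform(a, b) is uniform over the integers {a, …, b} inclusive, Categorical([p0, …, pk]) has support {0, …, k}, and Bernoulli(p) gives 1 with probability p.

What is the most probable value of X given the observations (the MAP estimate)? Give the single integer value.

Enumerate traces; 8 have nonzero weight after conditioning:
  (Y=1, Z=0, X=1) weight 3/112
  (Y=1, Z=1, X=2) weight 1/16
  (Y=2, Z=0, X=1) weight 3/112
  (Y=2, Z=1, X=2) weight 1/16
  (Y=3, Z=0, X=1) weight 3/112
  (Y=3, Z=1, X=2) weight 1/16
  (Y=4, Z=0, X=1) weight 3/112
  (Y=4, Z=1, X=2) weight 1/16
Group by X:
  weight(X=1) = 3/28
  weight(X=2) = 1/4
Total weight = 3/28 + 1/4 = 5/14
P(X=1 | obs) = 3/28 / 5/14 = 3/10
P(X=2 | obs) = 1/4 / 5/14 = 7/10
argmax = 2

argmax_v P(X = v | obs) = 2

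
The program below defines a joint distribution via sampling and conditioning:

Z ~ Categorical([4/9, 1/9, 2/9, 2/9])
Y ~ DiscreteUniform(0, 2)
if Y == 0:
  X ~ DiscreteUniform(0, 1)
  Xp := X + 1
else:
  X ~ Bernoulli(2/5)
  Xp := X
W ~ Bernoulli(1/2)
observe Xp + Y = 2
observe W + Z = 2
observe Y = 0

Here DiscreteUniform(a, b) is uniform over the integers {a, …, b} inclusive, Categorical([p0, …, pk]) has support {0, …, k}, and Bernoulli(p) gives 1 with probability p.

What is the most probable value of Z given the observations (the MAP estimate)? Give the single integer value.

argmax_v P(Z = v | obs) = 2

Enumerate traces; 2 have nonzero weight after conditioning:
  (Z=1, Y=0, X=1, W=1) weight 1/108
  (Z=2, Y=0, X=1, W=0) weight 1/54
Group by Z:
  weight(Z=1) = 1/108
  weight(Z=2) = 1/54
Total weight = 1/108 + 1/54 = 1/36
P(Z=1 | obs) = 1/108 / 1/36 = 1/3
P(Z=2 | obs) = 1/54 / 1/36 = 2/3
argmax = 2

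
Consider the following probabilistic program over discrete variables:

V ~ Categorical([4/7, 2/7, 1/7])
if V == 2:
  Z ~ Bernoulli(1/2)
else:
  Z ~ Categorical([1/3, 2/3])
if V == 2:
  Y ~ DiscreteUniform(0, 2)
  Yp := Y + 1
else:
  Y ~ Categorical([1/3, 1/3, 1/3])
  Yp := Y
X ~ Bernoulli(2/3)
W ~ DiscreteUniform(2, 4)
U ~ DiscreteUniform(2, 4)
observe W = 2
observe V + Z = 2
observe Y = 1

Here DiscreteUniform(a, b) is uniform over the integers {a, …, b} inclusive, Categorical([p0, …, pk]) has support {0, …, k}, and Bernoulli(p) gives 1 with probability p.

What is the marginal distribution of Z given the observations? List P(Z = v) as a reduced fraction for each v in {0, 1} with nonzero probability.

P(Z=0) = 3/11, P(Z=1) = 8/11

Enumerate traces; 12 have nonzero weight after conditioning:
  (V=1, Z=1, Y=1, X=0, W=2, U=2) weight 4/1701
  (V=1, Z=1, Y=1, X=0, W=2, U=3) weight 4/1701
  (V=1, Z=1, Y=1, X=0, W=2, U=4) weight 4/1701
  (V=1, Z=1, Y=1, X=1, W=2, U=2) weight 8/1701
  (V=1, Z=1, Y=1, X=1, W=2, U=3) weight 8/1701
  (V=1, Z=1, Y=1, X=1, W=2, U=4) weight 8/1701
  (V=2, Z=0, Y=1, X=0, W=2, U=2) weight 1/1134
  (V=2, Z=0, Y=1, X=0, W=2, U=3) weight 1/1134
  … 4 more
Group by Z:
  weight(Z=0) = 1/126
  weight(Z=1) = 4/189
Total weight = 1/126 + 4/189 = 11/378
P(Z=0 | obs) = 1/126 / 11/378 = 3/11
P(Z=1 | obs) = 4/189 / 11/378 = 8/11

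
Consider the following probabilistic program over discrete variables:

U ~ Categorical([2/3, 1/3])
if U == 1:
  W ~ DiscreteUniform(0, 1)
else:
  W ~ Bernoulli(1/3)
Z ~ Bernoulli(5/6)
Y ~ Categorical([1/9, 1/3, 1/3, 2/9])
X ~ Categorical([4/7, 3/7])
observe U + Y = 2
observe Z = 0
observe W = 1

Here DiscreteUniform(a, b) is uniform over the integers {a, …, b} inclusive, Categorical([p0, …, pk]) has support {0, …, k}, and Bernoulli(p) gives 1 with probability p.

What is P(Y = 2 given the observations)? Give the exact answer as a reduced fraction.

P(Y = 2 | obs) = 4/7

Enumerate traces; 4 have nonzero weight after conditioning:
  (U=0, W=1, Z=0, Y=2, X=0) weight 4/567
  (U=0, W=1, Z=0, Y=2, X=1) weight 1/189
  (U=1, W=1, Z=0, Y=1, X=0) weight 1/189
  (U=1, W=1, Z=0, Y=1, X=1) weight 1/252
Group by Y:
  weight(Y=1) = 1/108
  weight(Y=2) = 1/81
Total weight = 1/108 + 1/81 = 7/324
P(Y=1 | obs) = 1/108 / 7/324 = 3/7
P(Y=2 | obs) = 1/81 / 7/324 = 4/7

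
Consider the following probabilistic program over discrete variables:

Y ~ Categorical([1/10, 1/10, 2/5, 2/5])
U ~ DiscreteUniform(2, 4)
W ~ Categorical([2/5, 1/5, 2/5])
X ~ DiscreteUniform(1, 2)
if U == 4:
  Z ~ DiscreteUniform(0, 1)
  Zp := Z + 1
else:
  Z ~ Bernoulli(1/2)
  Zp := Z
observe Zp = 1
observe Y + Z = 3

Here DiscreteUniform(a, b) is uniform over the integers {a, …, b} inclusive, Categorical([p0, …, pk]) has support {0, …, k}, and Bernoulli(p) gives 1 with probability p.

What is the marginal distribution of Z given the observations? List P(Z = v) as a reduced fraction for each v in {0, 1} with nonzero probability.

Enumerate traces; 18 have nonzero weight after conditioning:
  (Y=2, U=2, W=0, X=1, Z=1) weight 1/75
  (Y=2, U=2, W=0, X=2, Z=1) weight 1/75
  (Y=2, U=2, W=1, X=1, Z=1) weight 1/150
  (Y=2, U=2, W=1, X=2, Z=1) weight 1/150
  (Y=2, U=2, W=2, X=1, Z=1) weight 1/75
  (Y=2, U=2, W=2, X=2, Z=1) weight 1/75
  (Y=2, U=3, W=0, X=1, Z=1) weight 1/75
  (Y=2, U=3, W=0, X=2, Z=1) weight 1/75
  (Y=3, U=4, W=0, X=1, Z=0) weight 1/75
  … 9 more
Group by Z:
  weight(Z=0) = 1/15
  weight(Z=1) = 2/15
Total weight = 1/15 + 2/15 = 1/5
P(Z=0 | obs) = 1/15 / 1/5 = 1/3
P(Z=1 | obs) = 2/15 / 1/5 = 2/3

P(Z=0) = 1/3, P(Z=1) = 2/3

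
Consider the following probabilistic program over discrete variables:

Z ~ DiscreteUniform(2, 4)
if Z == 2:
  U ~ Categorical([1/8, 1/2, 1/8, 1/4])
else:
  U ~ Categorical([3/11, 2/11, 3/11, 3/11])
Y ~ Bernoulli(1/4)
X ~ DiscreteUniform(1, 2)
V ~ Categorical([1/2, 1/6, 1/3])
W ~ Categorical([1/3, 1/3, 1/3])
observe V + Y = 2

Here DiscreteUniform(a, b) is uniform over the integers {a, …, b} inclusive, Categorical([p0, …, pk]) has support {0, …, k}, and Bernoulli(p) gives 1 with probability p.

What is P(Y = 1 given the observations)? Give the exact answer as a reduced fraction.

P(Y = 1 | obs) = 1/7

Enumerate traces; 144 have nonzero weight after conditioning:
  (Z=2, U=0, Y=0, X=1, V=2, W=0) weight 1/576
  (Z=2, U=0, Y=0, X=1, V=2, W=1) weight 1/576
  (Z=2, U=0, Y=0, X=1, V=2, W=2) weight 1/576
  (Z=2, U=0, Y=0, X=2, V=2, W=0) weight 1/576
  (Z=2, U=0, Y=0, X=2, V=2, W=1) weight 1/576
  (Z=2, U=0, Y=0, X=2, V=2, W=2) weight 1/576
  (Z=2, U=0, Y=1, X=1, V=1, W=0) weight 1/3456
  (Z=2, U=0, Y=1, X=1, V=1, W=1) weight 1/3456
  … 136 more
Group by Y:
  weight(Y=0) = 1/4
  weight(Y=1) = 1/24
Total weight = 1/4 + 1/24 = 7/24
P(Y=0 | obs) = 1/4 / 7/24 = 6/7
P(Y=1 | obs) = 1/24 / 7/24 = 1/7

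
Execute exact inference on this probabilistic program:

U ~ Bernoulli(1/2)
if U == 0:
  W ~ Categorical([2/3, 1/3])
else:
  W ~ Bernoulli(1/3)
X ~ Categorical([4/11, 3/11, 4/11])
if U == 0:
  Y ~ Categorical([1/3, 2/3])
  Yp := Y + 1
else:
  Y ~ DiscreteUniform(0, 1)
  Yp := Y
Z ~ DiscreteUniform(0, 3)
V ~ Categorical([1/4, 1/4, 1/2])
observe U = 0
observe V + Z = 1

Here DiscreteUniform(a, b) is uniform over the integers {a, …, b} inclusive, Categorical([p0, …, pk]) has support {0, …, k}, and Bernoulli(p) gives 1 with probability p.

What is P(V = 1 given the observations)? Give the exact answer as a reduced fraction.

Enumerate traces; 24 have nonzero weight after conditioning:
  (U=0, W=0, X=0, Y=0, Z=0, V=1) weight 1/396
  (U=0, W=0, X=0, Y=0, Z=1, V=0) weight 1/396
  (U=0, W=0, X=0, Y=1, Z=0, V=1) weight 1/198
  (U=0, W=0, X=0, Y=1, Z=1, V=0) weight 1/198
  (U=0, W=0, X=1, Y=0, Z=0, V=1) weight 1/528
  (U=0, W=0, X=1, Y=0, Z=1, V=0) weight 1/528
  (U=0, W=0, X=1, Y=1, Z=0, V=1) weight 1/264
  (U=0, W=0, X=1, Y=1, Z=1, V=0) weight 1/264
  … 16 more
Group by V:
  weight(V=0) = 1/32
  weight(V=1) = 1/32
Total weight = 1/32 + 1/32 = 1/16
P(V=0 | obs) = 1/32 / 1/16 = 1/2
P(V=1 | obs) = 1/32 / 1/16 = 1/2

P(V = 1 | obs) = 1/2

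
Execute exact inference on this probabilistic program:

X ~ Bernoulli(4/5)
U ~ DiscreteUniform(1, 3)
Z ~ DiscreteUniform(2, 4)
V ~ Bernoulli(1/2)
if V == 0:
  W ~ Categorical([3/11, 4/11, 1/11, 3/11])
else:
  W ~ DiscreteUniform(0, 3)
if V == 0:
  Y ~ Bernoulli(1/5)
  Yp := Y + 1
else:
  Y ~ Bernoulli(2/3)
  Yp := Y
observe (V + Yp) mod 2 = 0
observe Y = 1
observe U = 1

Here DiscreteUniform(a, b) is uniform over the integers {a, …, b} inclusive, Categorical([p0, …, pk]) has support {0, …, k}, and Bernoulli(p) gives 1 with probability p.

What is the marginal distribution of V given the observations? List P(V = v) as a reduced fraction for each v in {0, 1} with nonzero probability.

Enumerate traces; 48 have nonzero weight after conditioning:
  (X=0, U=1, Z=2, V=0, W=0, Y=1) weight 1/1650
  (X=0, U=1, Z=2, V=0, W=1, Y=1) weight 2/2475
  (X=0, U=1, Z=2, V=0, W=2, Y=1) weight 1/4950
  (X=0, U=1, Z=2, V=0, W=3, Y=1) weight 1/1650
  (X=0, U=1, Z=2, V=1, W=0, Y=1) weight 1/540
  (X=0, U=1, Z=2, V=1, W=1, Y=1) weight 1/540
  (X=0, U=1, Z=2, V=1, W=2, Y=1) weight 1/540
  (X=0, U=1, Z=2, V=1, W=3, Y=1) weight 1/540
  … 40 more
Group by V:
  weight(V=0) = 1/30
  weight(V=1) = 1/9
Total weight = 1/30 + 1/9 = 13/90
P(V=0 | obs) = 1/30 / 13/90 = 3/13
P(V=1 | obs) = 1/9 / 13/90 = 10/13

P(V=0) = 3/13, P(V=1) = 10/13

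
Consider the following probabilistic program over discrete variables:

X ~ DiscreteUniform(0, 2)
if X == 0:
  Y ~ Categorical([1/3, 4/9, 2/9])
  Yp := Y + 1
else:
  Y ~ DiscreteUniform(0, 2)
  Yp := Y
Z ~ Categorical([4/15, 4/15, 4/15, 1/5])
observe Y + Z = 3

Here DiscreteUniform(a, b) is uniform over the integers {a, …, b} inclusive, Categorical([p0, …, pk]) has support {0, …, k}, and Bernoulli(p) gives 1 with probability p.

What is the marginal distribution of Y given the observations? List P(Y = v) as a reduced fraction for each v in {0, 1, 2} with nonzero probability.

Enumerate traces; 9 have nonzero weight after conditioning:
  (X=0, Y=0, Z=3) weight 1/45
  (X=0, Y=1, Z=2) weight 16/405
  (X=0, Y=2, Z=1) weight 8/405
  (X=1, Y=0, Z=3) weight 1/45
  (X=1, Y=1, Z=2) weight 4/135
  (X=1, Y=2, Z=1) weight 4/135
  (X=2, Y=0, Z=3) weight 1/45
  (X=2, Y=1, Z=2) weight 4/135
  … 1 more
Group by Y:
  weight(Y=0) = 1/15
  weight(Y=1) = 8/81
  weight(Y=2) = 32/405
Total weight = 1/15 + 8/81 + 32/405 = 11/45
P(Y=0 | obs) = 1/15 / 11/45 = 3/11
P(Y=1 | obs) = 8/81 / 11/45 = 40/99
P(Y=2 | obs) = 32/405 / 11/45 = 32/99

P(Y=0) = 3/11, P(Y=1) = 40/99, P(Y=2) = 32/99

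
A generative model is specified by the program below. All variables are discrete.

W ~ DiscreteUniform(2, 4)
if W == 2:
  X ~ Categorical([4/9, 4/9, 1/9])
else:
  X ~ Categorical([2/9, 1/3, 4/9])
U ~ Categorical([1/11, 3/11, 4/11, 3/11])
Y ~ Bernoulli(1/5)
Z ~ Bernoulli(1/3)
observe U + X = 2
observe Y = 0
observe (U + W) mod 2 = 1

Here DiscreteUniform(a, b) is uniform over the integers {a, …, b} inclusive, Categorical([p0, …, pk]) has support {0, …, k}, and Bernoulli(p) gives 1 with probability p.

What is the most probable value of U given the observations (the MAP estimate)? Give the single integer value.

Enumerate traces; 8 have nonzero weight after conditioning:
  (W=2, X=1, U=1, Y=0, Z=0) weight 32/1485
  (W=2, X=1, U=1, Y=0, Z=1) weight 16/1485
  (W=3, X=0, U=2, Y=0, Z=0) weight 64/4455
  (W=3, X=0, U=2, Y=0, Z=1) weight 32/4455
  (W=3, X=2, U=0, Y=0, Z=0) weight 32/4455
  (W=3, X=2, U=0, Y=0, Z=1) weight 16/4455
  (W=4, X=1, U=1, Y=0, Z=0) weight 8/495
  (W=4, X=1, U=1, Y=0, Z=1) weight 4/495
Group by U:
  weight(U=0) = 16/1485
  weight(U=1) = 28/495
  weight(U=2) = 32/1485
Total weight = 16/1485 + 28/495 + 32/1485 = 4/45
P(U=0 | obs) = 16/1485 / 4/45 = 4/33
P(U=1 | obs) = 28/495 / 4/45 = 7/11
P(U=2 | obs) = 32/1485 / 4/45 = 8/33
argmax = 1

argmax_v P(U = v | obs) = 1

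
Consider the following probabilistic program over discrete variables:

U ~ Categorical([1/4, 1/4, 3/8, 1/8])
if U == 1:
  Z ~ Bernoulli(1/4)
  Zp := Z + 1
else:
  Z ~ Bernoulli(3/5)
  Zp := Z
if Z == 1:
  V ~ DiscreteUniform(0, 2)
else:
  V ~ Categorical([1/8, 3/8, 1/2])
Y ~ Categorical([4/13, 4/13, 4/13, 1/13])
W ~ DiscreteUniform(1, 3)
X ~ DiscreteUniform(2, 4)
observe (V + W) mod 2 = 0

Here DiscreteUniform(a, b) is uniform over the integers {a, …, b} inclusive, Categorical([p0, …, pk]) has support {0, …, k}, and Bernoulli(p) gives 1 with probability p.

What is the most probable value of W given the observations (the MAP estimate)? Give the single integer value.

argmax_v P(W = v | obs) = 2

Enumerate traces; 384 have nonzero weight after conditioning:
  (U=0, Z=0, V=0, Y=0, W=2, X=2) weight 1/2340
  (U=0, Z=0, V=0, Y=0, W=2, X=3) weight 1/2340
  (U=0, Z=0, V=0, Y=0, W=2, X=4) weight 1/2340
  (U=0, Z=0, V=0, Y=1, W=2, X=2) weight 1/2340
  (U=0, Z=0, V=0, Y=1, W=2, X=3) weight 1/2340
  (U=0, Z=0, V=0, Y=1, W=2, X=4) weight 1/2340
  (U=0, Z=0, V=0, Y=2, W=2, X=2) weight 1/2340
  (U=0, Z=0, V=0, Y=2, W=2, X=3) weight 1/2340
  (U=0, Z=0, V=1, Y=0, W=1, X=2) weight 1/780
  (U=0, Z=0, V=1, Y=0, W=3, X=2) weight 1/780
  … 374 more
Group by W:
  weight(W=1) = 679/5760
  weight(W=2) = 1241/5760
  weight(W=3) = 679/5760
Total weight = 679/5760 + 1241/5760 + 679/5760 = 2599/5760
P(W=1 | obs) = 679/5760 / 2599/5760 = 679/2599
P(W=2 | obs) = 1241/5760 / 2599/5760 = 1241/2599
P(W=3 | obs) = 679/5760 / 2599/5760 = 679/2599
argmax = 2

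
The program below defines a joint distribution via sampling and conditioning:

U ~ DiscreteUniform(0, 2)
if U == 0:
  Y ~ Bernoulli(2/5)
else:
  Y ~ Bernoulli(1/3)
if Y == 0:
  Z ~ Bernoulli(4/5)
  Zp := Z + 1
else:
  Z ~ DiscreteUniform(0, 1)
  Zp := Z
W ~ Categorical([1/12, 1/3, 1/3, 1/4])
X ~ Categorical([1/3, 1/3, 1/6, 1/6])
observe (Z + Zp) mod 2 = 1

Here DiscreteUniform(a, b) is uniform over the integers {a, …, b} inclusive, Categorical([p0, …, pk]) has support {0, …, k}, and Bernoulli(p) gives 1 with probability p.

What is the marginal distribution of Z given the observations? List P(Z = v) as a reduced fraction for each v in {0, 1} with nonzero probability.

P(Z=0) = 1/5, P(Z=1) = 4/5

Enumerate traces; 96 have nonzero weight after conditioning:
  (U=0, Y=0, Z=0, W=0, X=0) weight 1/900
  (U=0, Y=0, Z=0, W=0, X=1) weight 1/900
  (U=0, Y=0, Z=0, W=0, X=2) weight 1/1800
  (U=0, Y=0, Z=0, W=0, X=3) weight 1/1800
  (U=0, Y=0, Z=0, W=1, X=0) weight 1/225
  (U=0, Y=0, Z=0, W=1, X=1) weight 1/225
  (U=0, Y=0, Z=0, W=1, X=2) weight 1/450
  (U=0, Y=0, Z=0, W=1, X=3) weight 1/450
  (U=0, Y=0, Z=1, W=0, X=0) weight 1/225
  … 87 more
Group by Z:
  weight(Z=0) = 29/225
  weight(Z=1) = 116/225
Total weight = 29/225 + 116/225 = 29/45
P(Z=0 | obs) = 29/225 / 29/45 = 1/5
P(Z=1 | obs) = 116/225 / 29/45 = 4/5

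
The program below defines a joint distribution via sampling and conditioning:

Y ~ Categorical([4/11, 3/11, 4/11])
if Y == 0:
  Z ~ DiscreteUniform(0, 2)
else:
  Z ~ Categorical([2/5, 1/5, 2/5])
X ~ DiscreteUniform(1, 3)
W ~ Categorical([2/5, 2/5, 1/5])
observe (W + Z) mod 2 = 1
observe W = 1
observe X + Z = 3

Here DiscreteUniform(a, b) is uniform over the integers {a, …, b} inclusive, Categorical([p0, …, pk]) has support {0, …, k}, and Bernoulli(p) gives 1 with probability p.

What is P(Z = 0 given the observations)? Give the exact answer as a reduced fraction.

P(Z = 0 | obs) = 1/2

Enumerate traces; 6 have nonzero weight after conditioning:
  (Y=0, Z=0, X=3, W=1) weight 8/495
  (Y=0, Z=2, X=1, W=1) weight 8/495
  (Y=1, Z=0, X=3, W=1) weight 4/275
  (Y=1, Z=2, X=1, W=1) weight 4/275
  (Y=2, Z=0, X=3, W=1) weight 16/825
  (Y=2, Z=2, X=1, W=1) weight 16/825
Group by Z:
  weight(Z=0) = 124/2475
  weight(Z=2) = 124/2475
Total weight = 124/2475 + 124/2475 = 248/2475
P(Z=0 | obs) = 124/2475 / 248/2475 = 1/2
P(Z=2 | obs) = 124/2475 / 248/2475 = 1/2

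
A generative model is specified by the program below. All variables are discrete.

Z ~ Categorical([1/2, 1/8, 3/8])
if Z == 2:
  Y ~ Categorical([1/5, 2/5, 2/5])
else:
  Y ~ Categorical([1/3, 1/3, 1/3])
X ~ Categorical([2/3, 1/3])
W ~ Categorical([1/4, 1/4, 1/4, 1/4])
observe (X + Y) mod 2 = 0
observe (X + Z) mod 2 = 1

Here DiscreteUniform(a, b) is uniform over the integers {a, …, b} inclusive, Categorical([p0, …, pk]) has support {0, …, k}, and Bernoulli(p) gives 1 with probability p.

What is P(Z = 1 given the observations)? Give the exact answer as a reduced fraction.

Enumerate traces; 16 have nonzero weight after conditioning:
  (Z=0, Y=1, X=1, W=0) weight 1/72
  (Z=0, Y=1, X=1, W=1) weight 1/72
  (Z=0, Y=1, X=1, W=2) weight 1/72
  (Z=0, Y=1, X=1, W=3) weight 1/72
  (Z=1, Y=0, X=0, W=0) weight 1/144
  (Z=1, Y=0, X=0, W=1) weight 1/144
  (Z=1, Y=0, X=0, W=2) weight 1/144
  (Z=1, Y=0, X=0, W=3) weight 1/144
  (Z=2, Y=1, X=1, W=0) weight 1/80
  … 7 more
Group by Z:
  weight(Z=0) = 1/18
  weight(Z=1) = 1/18
  weight(Z=2) = 1/20
Total weight = 1/18 + 1/18 + 1/20 = 29/180
P(Z=0 | obs) = 1/18 / 29/180 = 10/29
P(Z=1 | obs) = 1/18 / 29/180 = 10/29
P(Z=2 | obs) = 1/20 / 29/180 = 9/29

P(Z = 1 | obs) = 10/29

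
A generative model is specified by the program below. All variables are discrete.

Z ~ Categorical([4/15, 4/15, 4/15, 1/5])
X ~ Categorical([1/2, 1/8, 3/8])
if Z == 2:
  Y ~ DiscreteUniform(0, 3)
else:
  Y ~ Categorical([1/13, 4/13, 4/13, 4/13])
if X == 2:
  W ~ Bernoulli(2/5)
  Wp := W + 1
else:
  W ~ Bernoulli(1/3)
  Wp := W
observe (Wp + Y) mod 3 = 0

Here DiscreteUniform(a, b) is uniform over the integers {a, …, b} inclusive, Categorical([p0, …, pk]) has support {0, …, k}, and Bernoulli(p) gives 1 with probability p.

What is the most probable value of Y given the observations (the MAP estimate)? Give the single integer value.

argmax_v P(Y = v | obs) = 2

Enumerate traces; 32 have nonzero weight after conditioning:
  (Z=0, X=0, Y=0, W=0) weight 4/585
  (Z=0, X=0, Y=2, W=1) weight 8/585
  (Z=0, X=0, Y=3, W=0) weight 16/585
  (Z=0, X=1, Y=0, W=0) weight 1/585
  (Z=0, X=1, Y=2, W=1) weight 2/585
  (Z=0, X=1, Y=3, W=0) weight 4/585
  (Z=0, X=2, Y=1, W=1) weight 4/325
  (Z=0, X=2, Y=2, W=0) weight 6/325
  … 24 more
Group by Y:
  weight(Y=0) = 2/39
  weight(Y=1) = 57/1300
  weight(Y=2) = 19/150
  weight(Y=3) = 19/156
Total weight = 2/39 + 57/1300 + 19/150 + 19/156 = 67/195
P(Y=0 | obs) = 2/39 / 67/195 = 10/67
P(Y=1 | obs) = 57/1300 / 67/195 = 171/1340
P(Y=2 | obs) = 19/150 / 67/195 = 247/670
P(Y=3 | obs) = 19/156 / 67/195 = 95/268
argmax = 2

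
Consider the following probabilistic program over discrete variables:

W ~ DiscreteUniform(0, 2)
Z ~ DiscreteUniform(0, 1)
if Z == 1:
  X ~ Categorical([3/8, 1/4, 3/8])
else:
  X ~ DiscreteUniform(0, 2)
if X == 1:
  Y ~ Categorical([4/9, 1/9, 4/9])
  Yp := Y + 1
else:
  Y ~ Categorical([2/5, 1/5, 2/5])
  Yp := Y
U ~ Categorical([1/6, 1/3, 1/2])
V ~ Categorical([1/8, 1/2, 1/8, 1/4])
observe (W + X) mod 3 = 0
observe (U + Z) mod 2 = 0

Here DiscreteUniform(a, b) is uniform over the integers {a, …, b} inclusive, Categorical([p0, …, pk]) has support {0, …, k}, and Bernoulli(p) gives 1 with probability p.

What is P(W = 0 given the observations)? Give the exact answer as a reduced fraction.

Enumerate traces; 108 have nonzero weight after conditioning:
  (W=0, Z=0, X=0, Y=0, U=0, V=0) weight 1/2160
  (W=0, Z=0, X=0, Y=0, U=0, V=1) weight 1/540
  (W=0, Z=0, X=0, Y=0, U=0, V=2) weight 1/2160
  (W=0, Z=0, X=0, Y=0, U=0, V=3) weight 1/1080
  (W=0, Z=0, X=0, Y=0, U=2, V=0) weight 1/720
  (W=0, Z=0, X=0, Y=0, U=2, V=1) weight 1/180
  (W=0, Z=0, X=0, Y=0, U=2, V=2) weight 1/720
  (W=0, Z=0, X=0, Y=0, U=2, V=3) weight 1/360
  (W=1, Z=0, X=2, Y=0, U=0, V=0) weight 1/2160
  (W=2, Z=0, X=1, Y=0, U=0, V=0) weight 1/1944
  … 98 more
Group by W:
  weight(W=0) = 25/432
  weight(W=1) = 25/432
  weight(W=2) = 11/216
Total weight = 25/432 + 25/432 + 11/216 = 1/6
P(W=0 | obs) = 25/432 / 1/6 = 25/72
P(W=1 | obs) = 25/432 / 1/6 = 25/72
P(W=2 | obs) = 11/216 / 1/6 = 11/36

P(W = 0 | obs) = 25/72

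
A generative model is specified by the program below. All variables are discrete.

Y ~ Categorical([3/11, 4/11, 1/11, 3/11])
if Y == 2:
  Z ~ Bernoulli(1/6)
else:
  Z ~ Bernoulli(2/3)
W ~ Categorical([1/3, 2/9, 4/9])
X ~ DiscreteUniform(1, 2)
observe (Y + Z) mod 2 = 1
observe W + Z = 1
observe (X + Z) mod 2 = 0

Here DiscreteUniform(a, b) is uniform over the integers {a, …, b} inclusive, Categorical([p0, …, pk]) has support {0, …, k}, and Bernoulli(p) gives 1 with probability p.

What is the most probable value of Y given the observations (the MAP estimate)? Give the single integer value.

argmax_v P(Y = v | obs) = 0

Enumerate traces; 4 have nonzero weight after conditioning:
  (Y=0, Z=1, W=0, X=1) weight 1/33
  (Y=1, Z=0, W=1, X=2) weight 4/297
  (Y=2, Z=1, W=0, X=1) weight 1/396
  (Y=3, Z=0, W=1, X=2) weight 1/99
Group by Y:
  weight(Y=0) = 1/33
  weight(Y=1) = 4/297
  weight(Y=2) = 1/396
  weight(Y=3) = 1/99
Total weight = 1/33 + 4/297 + 1/396 + 1/99 = 67/1188
P(Y=0 | obs) = 1/33 / 67/1188 = 36/67
P(Y=1 | obs) = 4/297 / 67/1188 = 16/67
P(Y=2 | obs) = 1/396 / 67/1188 = 3/67
P(Y=3 | obs) = 1/99 / 67/1188 = 12/67
argmax = 0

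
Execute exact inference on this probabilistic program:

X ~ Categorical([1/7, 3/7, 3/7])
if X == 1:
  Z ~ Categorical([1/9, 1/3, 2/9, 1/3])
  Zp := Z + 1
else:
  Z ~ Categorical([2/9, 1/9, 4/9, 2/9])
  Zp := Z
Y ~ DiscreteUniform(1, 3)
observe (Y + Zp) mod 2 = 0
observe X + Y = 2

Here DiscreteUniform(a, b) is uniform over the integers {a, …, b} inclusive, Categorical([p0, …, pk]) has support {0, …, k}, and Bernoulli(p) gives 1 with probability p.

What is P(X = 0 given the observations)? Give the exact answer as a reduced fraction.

P(X = 0 | obs) = 2/5

Enumerate traces; 4 have nonzero weight after conditioning:
  (X=0, Z=0, Y=2) weight 2/189
  (X=0, Z=2, Y=2) weight 4/189
  (X=1, Z=0, Y=1) weight 1/63
  (X=1, Z=2, Y=1) weight 2/63
Group by X:
  weight(X=0) = 2/63
  weight(X=1) = 1/21
Total weight = 2/63 + 1/21 = 5/63
P(X=0 | obs) = 2/63 / 5/63 = 2/5
P(X=1 | obs) = 1/21 / 5/63 = 3/5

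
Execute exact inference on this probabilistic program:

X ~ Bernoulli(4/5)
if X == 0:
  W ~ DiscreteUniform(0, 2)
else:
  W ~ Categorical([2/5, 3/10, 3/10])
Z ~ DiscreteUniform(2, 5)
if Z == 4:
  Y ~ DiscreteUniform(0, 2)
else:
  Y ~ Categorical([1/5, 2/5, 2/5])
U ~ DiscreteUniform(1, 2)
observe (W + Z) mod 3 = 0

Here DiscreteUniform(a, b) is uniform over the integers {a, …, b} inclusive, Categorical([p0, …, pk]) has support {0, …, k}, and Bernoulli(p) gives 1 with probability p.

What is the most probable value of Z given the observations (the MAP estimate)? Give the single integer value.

Enumerate traces; 48 have nonzero weight after conditioning:
  (X=0, W=0, Z=3, Y=0, U=1) weight 1/600
  (X=0, W=0, Z=3, Y=0, U=2) weight 1/600
  (X=0, W=0, Z=3, Y=1, U=1) weight 1/300
  (X=0, W=0, Z=3, Y=1, U=2) weight 1/300
  (X=0, W=0, Z=3, Y=2, U=1) weight 1/300
  (X=0, W=0, Z=3, Y=2, U=2) weight 1/300
  (X=0, W=1, Z=2, Y=0, U=1) weight 1/600
  (X=0, W=1, Z=2, Y=0, U=2) weight 1/600
  (X=0, W=1, Z=5, Y=0, U=1) weight 1/600
  (X=0, W=2, Z=4, Y=0, U=1) weight 1/360
  … 38 more
Group by Z:
  weight(Z=2) = 23/300
  weight(Z=3) = 29/300
  weight(Z=4) = 23/300
  weight(Z=5) = 23/300
Total weight = 23/300 + 29/300 + 23/300 + 23/300 = 49/150
P(Z=2 | obs) = 23/300 / 49/150 = 23/98
P(Z=3 | obs) = 29/300 / 49/150 = 29/98
P(Z=4 | obs) = 23/300 / 49/150 = 23/98
P(Z=5 | obs) = 23/300 / 49/150 = 23/98
argmax = 3

argmax_v P(Z = v | obs) = 3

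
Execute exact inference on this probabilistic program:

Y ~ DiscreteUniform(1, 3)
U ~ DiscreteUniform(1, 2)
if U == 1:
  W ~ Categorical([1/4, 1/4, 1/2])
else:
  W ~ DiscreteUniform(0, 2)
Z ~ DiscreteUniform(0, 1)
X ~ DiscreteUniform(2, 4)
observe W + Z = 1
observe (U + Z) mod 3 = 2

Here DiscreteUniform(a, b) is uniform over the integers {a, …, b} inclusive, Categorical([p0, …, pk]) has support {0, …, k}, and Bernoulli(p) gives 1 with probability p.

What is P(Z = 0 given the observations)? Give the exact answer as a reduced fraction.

P(Z = 0 | obs) = 4/7

Enumerate traces; 18 have nonzero weight after conditioning:
  (Y=1, U=1, W=0, Z=1, X=2) weight 1/144
  (Y=1, U=1, W=0, Z=1, X=3) weight 1/144
  (Y=1, U=1, W=0, Z=1, X=4) weight 1/144
  (Y=1, U=2, W=1, Z=0, X=2) weight 1/108
  (Y=1, U=2, W=1, Z=0, X=3) weight 1/108
  (Y=1, U=2, W=1, Z=0, X=4) weight 1/108
  (Y=2, U=1, W=0, Z=1, X=2) weight 1/144
  (Y=2, U=1, W=0, Z=1, X=3) weight 1/144
  … 10 more
Group by Z:
  weight(Z=0) = 1/12
  weight(Z=1) = 1/16
Total weight = 1/12 + 1/16 = 7/48
P(Z=0 | obs) = 1/12 / 7/48 = 4/7
P(Z=1 | obs) = 1/16 / 7/48 = 3/7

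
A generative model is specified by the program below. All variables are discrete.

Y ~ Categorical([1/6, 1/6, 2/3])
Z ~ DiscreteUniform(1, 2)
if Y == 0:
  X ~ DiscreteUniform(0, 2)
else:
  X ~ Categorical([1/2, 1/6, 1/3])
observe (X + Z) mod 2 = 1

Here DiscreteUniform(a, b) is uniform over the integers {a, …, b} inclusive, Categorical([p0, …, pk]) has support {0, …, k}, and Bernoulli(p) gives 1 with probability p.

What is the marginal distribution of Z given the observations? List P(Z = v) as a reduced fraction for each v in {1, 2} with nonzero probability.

P(Z=1) = 29/36, P(Z=2) = 7/36

Enumerate traces; 9 have nonzero weight after conditioning:
  (Y=0, Z=1, X=0) weight 1/36
  (Y=0, Z=1, X=2) weight 1/36
  (Y=0, Z=2, X=1) weight 1/36
  (Y=1, Z=1, X=0) weight 1/24
  (Y=1, Z=1, X=2) weight 1/36
  (Y=1, Z=2, X=1) weight 1/72
  (Y=2, Z=1, X=0) weight 1/6
  (Y=2, Z=1, X=2) weight 1/9
  … 1 more
Group by Z:
  weight(Z=1) = 29/72
  weight(Z=2) = 7/72
Total weight = 29/72 + 7/72 = 1/2
P(Z=1 | obs) = 29/72 / 1/2 = 29/36
P(Z=2 | obs) = 7/72 / 1/2 = 7/36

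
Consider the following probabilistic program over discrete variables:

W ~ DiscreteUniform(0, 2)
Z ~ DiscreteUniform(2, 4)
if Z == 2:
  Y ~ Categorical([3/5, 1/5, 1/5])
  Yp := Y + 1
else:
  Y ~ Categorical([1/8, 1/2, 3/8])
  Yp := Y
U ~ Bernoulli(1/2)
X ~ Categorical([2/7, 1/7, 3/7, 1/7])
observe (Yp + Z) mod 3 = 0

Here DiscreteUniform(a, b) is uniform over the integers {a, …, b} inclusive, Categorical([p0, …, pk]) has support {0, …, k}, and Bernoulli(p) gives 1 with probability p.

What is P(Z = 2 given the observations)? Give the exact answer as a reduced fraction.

Enumerate traces; 72 have nonzero weight after conditioning:
  (W=0, Z=2, Y=0, U=0, X=0) weight 1/105
  (W=0, Z=2, Y=0, U=0, X=1) weight 1/210
  (W=0, Z=2, Y=0, U=0, X=2) weight 1/70
  (W=0, Z=2, Y=0, U=0, X=3) weight 1/210
  (W=0, Z=2, Y=0, U=1, X=0) weight 1/105
  (W=0, Z=2, Y=0, U=1, X=1) weight 1/210
  (W=0, Z=2, Y=0, U=1, X=2) weight 1/70
  (W=0, Z=2, Y=0, U=1, X=3) weight 1/210
  (W=0, Z=3, Y=0, U=0, X=0) weight 1/504
  (W=0, Z=4, Y=2, U=0, X=0) weight 1/168
  … 62 more
Group by Z:
  weight(Z=2) = 1/5
  weight(Z=3) = 1/24
  weight(Z=4) = 1/8
Total weight = 1/5 + 1/24 + 1/8 = 11/30
P(Z=2 | obs) = 1/5 / 11/30 = 6/11
P(Z=3 | obs) = 1/24 / 11/30 = 5/44
P(Z=4 | obs) = 1/8 / 11/30 = 15/44

P(Z = 2 | obs) = 6/11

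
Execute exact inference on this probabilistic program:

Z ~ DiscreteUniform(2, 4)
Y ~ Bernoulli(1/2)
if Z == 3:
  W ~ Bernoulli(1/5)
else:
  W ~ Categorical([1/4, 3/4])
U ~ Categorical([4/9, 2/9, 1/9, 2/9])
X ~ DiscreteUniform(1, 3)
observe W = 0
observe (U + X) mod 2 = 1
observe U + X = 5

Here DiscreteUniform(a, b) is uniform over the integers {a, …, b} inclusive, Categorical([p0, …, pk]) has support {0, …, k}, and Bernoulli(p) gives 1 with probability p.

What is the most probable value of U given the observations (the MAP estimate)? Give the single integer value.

argmax_v P(U = v | obs) = 3

Enumerate traces; 12 have nonzero weight after conditioning:
  (Z=2, Y=0, W=0, U=2, X=3) weight 1/648
  (Z=2, Y=0, W=0, U=3, X=2) weight 1/324
  (Z=2, Y=1, W=0, U=2, X=3) weight 1/648
  (Z=2, Y=1, W=0, U=3, X=2) weight 1/324
  (Z=3, Y=0, W=0, U=2, X=3) weight 2/405
  (Z=3, Y=0, W=0, U=3, X=2) weight 4/405
  (Z=3, Y=1, W=0, U=2, X=3) weight 2/405
  (Z=3, Y=1, W=0, U=3, X=2) weight 4/405
  … 4 more
Group by U:
  weight(U=2) = 13/810
  weight(U=3) = 13/405
Total weight = 13/810 + 13/405 = 13/270
P(U=2 | obs) = 13/810 / 13/270 = 1/3
P(U=3 | obs) = 13/405 / 13/270 = 2/3
argmax = 3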